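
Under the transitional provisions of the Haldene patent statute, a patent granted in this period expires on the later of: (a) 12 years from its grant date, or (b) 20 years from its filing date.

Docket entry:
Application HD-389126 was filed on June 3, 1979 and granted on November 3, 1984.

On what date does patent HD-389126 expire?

(a) grant + 12 years → 3 November 1996.
(b) filing + 20 years → 3 June 1999.
Later of the two: 3 June 1999.

June 3, 1999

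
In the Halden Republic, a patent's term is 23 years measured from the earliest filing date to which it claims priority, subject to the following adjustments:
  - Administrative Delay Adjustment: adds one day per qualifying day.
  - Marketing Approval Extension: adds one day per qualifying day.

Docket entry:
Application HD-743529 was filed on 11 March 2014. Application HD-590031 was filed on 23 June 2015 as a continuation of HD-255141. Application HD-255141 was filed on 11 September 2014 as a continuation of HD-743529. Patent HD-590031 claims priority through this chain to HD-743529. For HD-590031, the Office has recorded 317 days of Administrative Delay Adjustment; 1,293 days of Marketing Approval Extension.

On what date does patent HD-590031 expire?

2041-08-07

Earliest priority filing: 11 March 2014.
Base term: 11 March 2014 + 23 years → 11 March 2037.
Administrative Delay Adjustment: +317 days → 22 January 2038.
Marketing Approval Extension: +1293 days → 7 August 2041.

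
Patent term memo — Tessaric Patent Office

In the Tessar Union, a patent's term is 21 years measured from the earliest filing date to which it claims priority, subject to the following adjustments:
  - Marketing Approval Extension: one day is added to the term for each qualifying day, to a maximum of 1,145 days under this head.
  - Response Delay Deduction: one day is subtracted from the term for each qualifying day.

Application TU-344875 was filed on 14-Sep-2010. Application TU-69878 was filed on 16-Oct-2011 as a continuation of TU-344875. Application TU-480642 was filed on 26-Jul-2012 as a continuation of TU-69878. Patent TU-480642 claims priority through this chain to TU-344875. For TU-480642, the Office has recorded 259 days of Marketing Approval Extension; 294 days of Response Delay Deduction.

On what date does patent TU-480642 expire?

August 10, 2031

Earliest priority filing: 14 September 2010.
Base term: 14 September 2010 + 21 years → 14 September 2031.
Marketing Approval Extension: 259 days (within the 1145-day cap) → +259 days → 30 May 2032.
Response Delay Deduction: −294 days → 10 August 2031.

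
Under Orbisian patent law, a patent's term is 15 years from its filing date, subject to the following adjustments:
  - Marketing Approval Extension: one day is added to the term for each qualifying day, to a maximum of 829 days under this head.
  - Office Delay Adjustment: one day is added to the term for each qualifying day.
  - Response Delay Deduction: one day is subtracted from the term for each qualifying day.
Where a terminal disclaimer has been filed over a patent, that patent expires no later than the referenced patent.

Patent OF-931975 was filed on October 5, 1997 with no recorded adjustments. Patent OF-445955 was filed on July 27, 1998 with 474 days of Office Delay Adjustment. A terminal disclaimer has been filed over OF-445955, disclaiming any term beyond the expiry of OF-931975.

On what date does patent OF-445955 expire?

October 5, 2012

Natural term of OF-445955:
  Base: filing + 15 years → 27 July 2013.
  Office Delay Adjustment: +474 days → 13 November 2014.
Expiry of referenced patent OF-931975:
  Base: filing + 15 years → 5 October 2012.
Terminal disclaimer: OF-445955 expires on the earlier of 13 November 2014 and 5 October 2012.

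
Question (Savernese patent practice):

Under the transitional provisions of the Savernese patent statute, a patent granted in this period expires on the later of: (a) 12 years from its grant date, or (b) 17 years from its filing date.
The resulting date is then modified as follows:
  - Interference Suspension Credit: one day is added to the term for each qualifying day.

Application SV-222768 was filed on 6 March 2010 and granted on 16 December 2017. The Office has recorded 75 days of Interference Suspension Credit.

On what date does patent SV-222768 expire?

March 1, 2030

(a) grant + 12 years → 16 December 2029.
(b) filing + 17 years → 6 March 2027.
Later of the two: 16 December 2029.
Interference Suspension Credit: +75 days → 1 March 2030.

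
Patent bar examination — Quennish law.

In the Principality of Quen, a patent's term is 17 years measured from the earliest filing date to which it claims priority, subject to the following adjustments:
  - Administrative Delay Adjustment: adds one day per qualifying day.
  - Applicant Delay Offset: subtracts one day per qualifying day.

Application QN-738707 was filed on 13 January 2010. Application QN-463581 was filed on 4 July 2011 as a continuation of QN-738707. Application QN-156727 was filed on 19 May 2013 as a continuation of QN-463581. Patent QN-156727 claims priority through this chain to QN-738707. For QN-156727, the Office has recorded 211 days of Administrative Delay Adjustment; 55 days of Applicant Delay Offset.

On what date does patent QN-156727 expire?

Earliest priority filing: 13 January 2010.
Base term: 13 January 2010 + 17 years → 13 January 2027.
Administrative Delay Adjustment: +211 days → 12 August 2027.
Applicant Delay Offset: −55 days → 18 June 2027.

2027-06-18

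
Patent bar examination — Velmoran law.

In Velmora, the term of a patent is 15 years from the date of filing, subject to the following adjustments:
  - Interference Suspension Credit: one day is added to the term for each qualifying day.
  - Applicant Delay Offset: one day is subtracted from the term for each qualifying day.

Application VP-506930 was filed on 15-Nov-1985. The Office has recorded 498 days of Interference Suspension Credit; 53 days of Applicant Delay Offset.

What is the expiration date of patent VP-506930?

Base term: filing date + 15 years → 15 November 2000.
Interference Suspension Credit: +498 days → 28 March 2002.
Applicant Delay Offset: −53 days → 3 February 2002.

February 3, 2002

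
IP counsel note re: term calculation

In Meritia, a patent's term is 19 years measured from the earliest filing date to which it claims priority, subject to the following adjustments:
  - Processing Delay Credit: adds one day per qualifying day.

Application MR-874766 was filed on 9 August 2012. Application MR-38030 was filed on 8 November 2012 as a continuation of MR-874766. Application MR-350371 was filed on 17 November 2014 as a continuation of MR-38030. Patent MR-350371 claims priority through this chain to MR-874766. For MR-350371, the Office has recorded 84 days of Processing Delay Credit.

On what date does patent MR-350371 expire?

Earliest priority filing: 9 August 2012.
Base term: 9 August 2012 + 19 years → 9 August 2031.
Processing Delay Credit: +84 days → 1 November 2031.

November 1, 2031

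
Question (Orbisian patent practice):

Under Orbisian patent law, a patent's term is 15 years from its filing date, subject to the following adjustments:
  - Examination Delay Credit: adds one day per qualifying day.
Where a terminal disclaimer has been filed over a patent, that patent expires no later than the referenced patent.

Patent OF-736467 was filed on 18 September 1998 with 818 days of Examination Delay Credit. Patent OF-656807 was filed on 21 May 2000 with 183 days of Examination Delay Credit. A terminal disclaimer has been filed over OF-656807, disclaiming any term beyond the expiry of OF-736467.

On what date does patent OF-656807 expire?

Natural term of OF-656807:
  Base: filing + 15 years → 21 May 2015.
  Examination Delay Credit: +183 days → 20 November 2015.
Expiry of referenced patent OF-736467:
  Base: filing + 15 years → 18 September 2013.
  Examination Delay Credit: +818 days → 15 December 2015.
Terminal disclaimer: OF-656807 expires on the earlier of 20 November 2015 and 15 December 2015.

November 20, 2015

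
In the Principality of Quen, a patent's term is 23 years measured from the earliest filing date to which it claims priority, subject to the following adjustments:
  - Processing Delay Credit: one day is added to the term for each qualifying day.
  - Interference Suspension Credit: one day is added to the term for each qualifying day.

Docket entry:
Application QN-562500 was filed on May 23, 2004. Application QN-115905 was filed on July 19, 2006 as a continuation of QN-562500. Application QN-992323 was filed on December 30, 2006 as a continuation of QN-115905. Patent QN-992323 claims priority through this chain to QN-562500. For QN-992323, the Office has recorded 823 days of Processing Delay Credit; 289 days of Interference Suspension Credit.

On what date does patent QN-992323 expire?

2030-06-08

Earliest priority filing: 23 May 2004.
Base term: 23 May 2004 + 23 years → 23 May 2027.
Processing Delay Credit: +823 days → 23 August 2029.
Interference Suspension Credit: +289 days → 8 June 2030.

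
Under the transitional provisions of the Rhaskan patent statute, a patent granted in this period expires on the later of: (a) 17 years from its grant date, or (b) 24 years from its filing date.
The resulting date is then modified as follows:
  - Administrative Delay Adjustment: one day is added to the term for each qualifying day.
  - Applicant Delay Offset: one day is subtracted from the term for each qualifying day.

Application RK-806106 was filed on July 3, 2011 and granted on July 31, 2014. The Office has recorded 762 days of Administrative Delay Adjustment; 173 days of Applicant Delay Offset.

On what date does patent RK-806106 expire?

2037-02-11

(a) grant + 17 years → 31 July 2031.
(b) filing + 24 years → 3 July 2035.
Later of the two: 3 July 2035.
Administrative Delay Adjustment: +762 days → 3 August 2037.
Applicant Delay Offset: −173 days → 11 February 2037.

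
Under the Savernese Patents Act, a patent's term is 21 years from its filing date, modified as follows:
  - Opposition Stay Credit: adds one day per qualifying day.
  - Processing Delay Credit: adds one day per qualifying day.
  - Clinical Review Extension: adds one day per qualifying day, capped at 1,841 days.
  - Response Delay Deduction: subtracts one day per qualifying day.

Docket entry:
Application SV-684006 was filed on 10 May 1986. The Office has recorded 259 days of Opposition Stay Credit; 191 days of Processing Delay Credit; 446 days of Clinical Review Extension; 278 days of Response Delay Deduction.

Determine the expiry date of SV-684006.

Base term: filing date + 21 years → 10 May 2007.
Opposition Stay Credit: +259 days → 24 January 2008.
Processing Delay Credit: +191 days → 2 August 2008.
Clinical Review Extension: 446 days (within the 1841-day cap) → +446 days → 22 October 2009.
Response Delay Deduction: −278 days → 17 January 2009.

January 17, 2009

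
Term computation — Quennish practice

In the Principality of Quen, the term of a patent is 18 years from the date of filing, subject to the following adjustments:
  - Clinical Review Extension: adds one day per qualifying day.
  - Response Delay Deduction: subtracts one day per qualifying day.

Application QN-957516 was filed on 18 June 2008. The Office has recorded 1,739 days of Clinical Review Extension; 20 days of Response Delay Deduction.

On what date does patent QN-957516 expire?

March 3, 2031

Base term: filing date + 18 years → 18 June 2026.
Clinical Review Extension: +1739 days → 23 March 2031.
Response Delay Deduction: −20 days → 3 March 2031.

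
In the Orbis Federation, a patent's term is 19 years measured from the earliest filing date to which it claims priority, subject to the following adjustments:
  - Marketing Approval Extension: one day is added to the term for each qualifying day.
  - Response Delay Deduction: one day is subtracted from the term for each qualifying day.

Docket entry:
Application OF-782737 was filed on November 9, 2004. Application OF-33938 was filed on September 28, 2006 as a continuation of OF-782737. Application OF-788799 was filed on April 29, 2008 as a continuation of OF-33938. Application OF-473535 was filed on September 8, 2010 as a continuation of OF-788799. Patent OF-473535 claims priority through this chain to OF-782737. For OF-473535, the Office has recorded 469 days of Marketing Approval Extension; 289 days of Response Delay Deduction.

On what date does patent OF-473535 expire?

2024-05-07

Earliest priority filing: 9 November 2004.
Base term: 9 November 2004 + 19 years → 9 November 2023.
Marketing Approval Extension: +469 days → 20 February 2025.
Response Delay Deduction: −289 days → 7 May 2024.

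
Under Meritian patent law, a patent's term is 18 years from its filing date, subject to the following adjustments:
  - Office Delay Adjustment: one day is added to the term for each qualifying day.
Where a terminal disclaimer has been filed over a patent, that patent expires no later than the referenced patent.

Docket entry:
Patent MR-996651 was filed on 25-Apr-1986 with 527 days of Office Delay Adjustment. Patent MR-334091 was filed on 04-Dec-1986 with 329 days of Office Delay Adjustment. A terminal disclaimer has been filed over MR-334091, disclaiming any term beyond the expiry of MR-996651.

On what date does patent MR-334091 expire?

October 4, 2005

Natural term of MR-334091:
  Base: filing + 18 years → 4 December 2004.
  Office Delay Adjustment: +329 days → 29 October 2005.
Expiry of referenced patent MR-996651:
  Base: filing + 18 years → 25 April 2004.
  Office Delay Adjustment: +527 days → 4 October 2005.
Terminal disclaimer: MR-334091 expires on the earlier of 29 October 2005 and 4 October 2005.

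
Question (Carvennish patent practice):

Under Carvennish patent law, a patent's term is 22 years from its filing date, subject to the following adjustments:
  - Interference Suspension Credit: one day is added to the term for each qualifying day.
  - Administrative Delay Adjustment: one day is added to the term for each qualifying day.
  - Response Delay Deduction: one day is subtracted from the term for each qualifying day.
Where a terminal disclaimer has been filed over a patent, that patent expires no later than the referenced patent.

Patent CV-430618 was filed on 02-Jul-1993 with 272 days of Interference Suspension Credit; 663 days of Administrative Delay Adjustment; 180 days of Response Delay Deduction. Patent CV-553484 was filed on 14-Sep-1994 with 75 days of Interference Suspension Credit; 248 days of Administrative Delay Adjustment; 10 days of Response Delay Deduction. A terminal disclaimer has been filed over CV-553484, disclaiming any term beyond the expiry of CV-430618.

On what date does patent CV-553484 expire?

July 24, 2017

Natural term of CV-553484:
  Base: filing + 22 years → 14 September 2016.
  Interference Suspension Credit: +75 days → 28 November 2016.
  Administrative Delay Adjustment: +248 days → 3 August 2017.
  Response Delay Deduction: −10 days → 24 July 2017.
Expiry of referenced patent CV-430618:
  Base: filing + 22 years → 2 July 2015.
  Interference Suspension Credit: +272 days → 30 March 2016.
  Administrative Delay Adjustment: +663 days → 22 January 2018.
  Response Delay Deduction: −180 days → 26 July 2017.
Terminal disclaimer: CV-553484 expires on the earlier of 24 July 2017 and 26 July 2017.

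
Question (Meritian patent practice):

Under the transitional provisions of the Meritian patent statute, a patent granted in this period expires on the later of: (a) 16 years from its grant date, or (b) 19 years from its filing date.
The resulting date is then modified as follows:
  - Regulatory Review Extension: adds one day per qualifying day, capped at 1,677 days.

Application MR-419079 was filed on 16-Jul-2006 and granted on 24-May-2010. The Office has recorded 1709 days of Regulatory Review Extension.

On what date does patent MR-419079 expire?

(a) grant + 16 years → 24 May 2026.
(b) filing + 19 years → 16 July 2025.
Later of the two: 24 May 2026.
Regulatory Review Extension: 1709 days claimed exceeds the 1677-day cap, so +1677 days → 26 December 2030.

December 26, 2030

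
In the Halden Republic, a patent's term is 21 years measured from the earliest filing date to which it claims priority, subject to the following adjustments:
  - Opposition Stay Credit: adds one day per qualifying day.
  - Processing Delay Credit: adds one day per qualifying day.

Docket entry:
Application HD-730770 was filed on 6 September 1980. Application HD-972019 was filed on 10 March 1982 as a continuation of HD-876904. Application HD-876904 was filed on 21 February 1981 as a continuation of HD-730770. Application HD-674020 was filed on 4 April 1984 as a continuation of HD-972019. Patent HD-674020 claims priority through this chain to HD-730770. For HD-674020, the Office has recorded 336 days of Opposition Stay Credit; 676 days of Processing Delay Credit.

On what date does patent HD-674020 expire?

Earliest priority filing: 6 September 1980.
Base term: 6 September 1980 + 21 years → 6 September 2001.
Opposition Stay Credit: +336 days → 8 August 2002.
Processing Delay Credit: +676 days → 14 June 2004.

2004-06-14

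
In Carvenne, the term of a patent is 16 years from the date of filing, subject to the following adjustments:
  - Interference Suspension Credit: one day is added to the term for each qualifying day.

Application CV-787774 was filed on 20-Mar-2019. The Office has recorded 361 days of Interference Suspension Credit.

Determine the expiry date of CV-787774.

Base term: filing date + 16 years → 20 March 2035.
Interference Suspension Credit: +361 days → 15 March 2036.

2036-03-15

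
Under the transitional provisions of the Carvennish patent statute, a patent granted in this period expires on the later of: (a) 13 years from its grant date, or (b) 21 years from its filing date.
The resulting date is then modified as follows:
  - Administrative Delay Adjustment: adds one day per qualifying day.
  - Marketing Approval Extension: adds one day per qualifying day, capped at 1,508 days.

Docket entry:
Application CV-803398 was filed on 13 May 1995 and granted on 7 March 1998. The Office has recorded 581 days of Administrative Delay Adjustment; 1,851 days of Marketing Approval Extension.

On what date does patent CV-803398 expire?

January 31, 2022

(a) grant + 13 years → 7 March 2011.
(b) filing + 21 years → 13 May 2016.
Later of the two: 13 May 2016.
Administrative Delay Adjustment: +581 days → 15 December 2017.
Marketing Approval Extension: 1851 days claimed exceeds the 1508-day cap, so +1508 days → 31 January 2022.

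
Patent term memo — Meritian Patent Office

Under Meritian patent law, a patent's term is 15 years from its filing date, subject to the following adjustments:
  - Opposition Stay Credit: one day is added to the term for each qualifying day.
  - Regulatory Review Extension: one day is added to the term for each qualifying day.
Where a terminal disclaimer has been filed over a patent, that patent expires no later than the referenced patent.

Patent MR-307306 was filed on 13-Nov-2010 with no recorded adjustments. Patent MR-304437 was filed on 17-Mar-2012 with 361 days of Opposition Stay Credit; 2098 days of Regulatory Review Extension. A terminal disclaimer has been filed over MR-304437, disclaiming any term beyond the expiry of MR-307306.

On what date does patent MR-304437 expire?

2025-11-13

Natural term of MR-304437:
  Base: filing + 15 years → 17 March 2027.
  Opposition Stay Credit: +361 days → 12 March 2028.
  Regulatory Review Extension: +2098 days → 9 December 2033.
Expiry of referenced patent MR-307306:
  Base: filing + 15 years → 13 November 2025.
Terminal disclaimer: MR-304437 expires on the earlier of 9 December 2033 and 13 November 2025.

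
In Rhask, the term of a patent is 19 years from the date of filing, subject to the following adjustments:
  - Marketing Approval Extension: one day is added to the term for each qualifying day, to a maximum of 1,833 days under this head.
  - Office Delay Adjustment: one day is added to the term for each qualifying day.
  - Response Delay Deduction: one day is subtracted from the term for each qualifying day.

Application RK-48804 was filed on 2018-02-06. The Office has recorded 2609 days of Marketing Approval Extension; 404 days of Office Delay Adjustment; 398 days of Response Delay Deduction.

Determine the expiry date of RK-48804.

Base term: filing date + 19 years → 6 February 2037.
Marketing Approval Extension: 2609 days claimed exceeds the 1833-day cap, so +1833 days → 13 February 2042.
Office Delay Adjustment: +404 days → 24 March 2043.
Response Delay Deduction: −398 days → 19 February 2042.

February 19, 2042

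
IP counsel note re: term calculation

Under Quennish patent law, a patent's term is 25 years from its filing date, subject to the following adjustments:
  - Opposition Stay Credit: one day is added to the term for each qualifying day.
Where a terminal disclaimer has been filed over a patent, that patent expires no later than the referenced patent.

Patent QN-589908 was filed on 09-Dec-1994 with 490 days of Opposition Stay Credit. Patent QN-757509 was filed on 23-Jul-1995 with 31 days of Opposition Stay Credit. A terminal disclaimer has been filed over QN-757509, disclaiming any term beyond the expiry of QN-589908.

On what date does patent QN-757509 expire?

Natural term of QN-757509:
  Base: filing + 25 years → 23 July 2020.
  Opposition Stay Credit: +31 days → 23 August 2020.
Expiry of referenced patent QN-589908:
  Base: filing + 25 years → 9 December 2019.
  Opposition Stay Credit: +490 days → 12 April 2021.
Terminal disclaimer: QN-757509 expires on the earlier of 23 August 2020 and 12 April 2021.

August 23, 2020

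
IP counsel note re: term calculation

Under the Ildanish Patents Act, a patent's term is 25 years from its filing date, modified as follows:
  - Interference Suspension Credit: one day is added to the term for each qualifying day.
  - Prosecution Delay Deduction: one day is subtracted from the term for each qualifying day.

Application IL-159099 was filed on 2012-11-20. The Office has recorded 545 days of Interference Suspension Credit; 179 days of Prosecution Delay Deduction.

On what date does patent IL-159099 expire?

November 21, 2038

Base term: filing date + 25 years → 20 November 2037.
Interference Suspension Credit: +545 days → 19 May 2039.
Prosecution Delay Deduction: −179 days → 21 November 2038.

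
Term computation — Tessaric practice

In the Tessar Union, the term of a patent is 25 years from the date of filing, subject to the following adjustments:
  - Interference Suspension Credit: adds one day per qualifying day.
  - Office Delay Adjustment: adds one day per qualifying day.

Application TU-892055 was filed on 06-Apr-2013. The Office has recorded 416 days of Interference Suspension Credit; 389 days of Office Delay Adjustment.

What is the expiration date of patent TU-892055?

Base term: filing date + 25 years → 6 April 2038.
Interference Suspension Credit: +416 days → 27 May 2039.
Office Delay Adjustment: +389 days → 19 June 2040.

2040-06-19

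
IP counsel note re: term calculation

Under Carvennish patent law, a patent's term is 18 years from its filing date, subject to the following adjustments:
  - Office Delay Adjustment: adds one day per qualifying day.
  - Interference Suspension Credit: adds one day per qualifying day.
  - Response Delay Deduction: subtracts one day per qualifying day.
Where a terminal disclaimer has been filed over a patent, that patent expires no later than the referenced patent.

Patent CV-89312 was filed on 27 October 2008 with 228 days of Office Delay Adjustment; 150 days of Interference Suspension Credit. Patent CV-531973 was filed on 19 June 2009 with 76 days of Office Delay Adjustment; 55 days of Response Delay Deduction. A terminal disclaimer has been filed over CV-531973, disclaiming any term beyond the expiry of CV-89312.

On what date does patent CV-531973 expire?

Natural term of CV-531973:
  Base: filing + 18 years → 19 June 2027.
  Office Delay Adjustment: +76 days → 3 September 2027.
  Response Delay Deduction: −55 days → 10 July 2027.
Expiry of referenced patent CV-89312:
  Base: filing + 18 years → 27 October 2026.
  Office Delay Adjustment: +228 days → 12 June 2027.
  Interference Suspension Credit: +150 days → 9 November 2027.
Terminal disclaimer: CV-531973 expires on the earlier of 10 July 2027 and 9 November 2027.

2027-07-10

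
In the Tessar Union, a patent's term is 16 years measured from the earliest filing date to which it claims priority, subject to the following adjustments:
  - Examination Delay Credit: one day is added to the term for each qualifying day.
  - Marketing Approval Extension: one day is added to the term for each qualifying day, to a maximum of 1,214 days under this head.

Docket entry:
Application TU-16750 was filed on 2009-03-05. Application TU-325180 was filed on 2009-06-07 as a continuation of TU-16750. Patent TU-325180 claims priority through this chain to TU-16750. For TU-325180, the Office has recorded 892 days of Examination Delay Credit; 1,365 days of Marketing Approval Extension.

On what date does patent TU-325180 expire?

Earliest priority filing: 5 March 2009.
Base term: 5 March 2009 + 16 years → 5 March 2025.
Examination Delay Credit: +892 days → 14 August 2027.
Marketing Approval Extension: 1365 days claimed exceeds the 1214-day cap, so +1214 days → 10 December 2030.

December 10, 2030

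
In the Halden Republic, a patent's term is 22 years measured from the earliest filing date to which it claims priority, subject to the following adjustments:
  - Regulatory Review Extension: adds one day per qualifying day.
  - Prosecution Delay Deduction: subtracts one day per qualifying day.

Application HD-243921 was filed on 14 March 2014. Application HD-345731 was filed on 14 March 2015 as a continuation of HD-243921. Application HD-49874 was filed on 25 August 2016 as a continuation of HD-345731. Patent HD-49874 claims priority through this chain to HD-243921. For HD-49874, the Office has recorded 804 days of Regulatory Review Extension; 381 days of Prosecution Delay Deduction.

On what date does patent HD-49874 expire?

Earliest priority filing: 14 March 2014.
Base term: 14 March 2014 + 22 years → 14 March 2036.
Regulatory Review Extension: +804 days → 27 May 2038.
Prosecution Delay Deduction: −381 days → 11 May 2037.

2037-05-11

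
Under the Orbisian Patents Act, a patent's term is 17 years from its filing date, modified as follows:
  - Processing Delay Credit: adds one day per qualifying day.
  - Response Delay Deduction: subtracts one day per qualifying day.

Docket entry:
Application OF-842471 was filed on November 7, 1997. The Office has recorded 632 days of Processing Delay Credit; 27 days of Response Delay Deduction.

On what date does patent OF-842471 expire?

Base term: filing date + 17 years → 7 November 2014.
Processing Delay Credit: +632 days → 31 July 2016.
Response Delay Deduction: −27 days → 4 July 2016.

July 4, 2016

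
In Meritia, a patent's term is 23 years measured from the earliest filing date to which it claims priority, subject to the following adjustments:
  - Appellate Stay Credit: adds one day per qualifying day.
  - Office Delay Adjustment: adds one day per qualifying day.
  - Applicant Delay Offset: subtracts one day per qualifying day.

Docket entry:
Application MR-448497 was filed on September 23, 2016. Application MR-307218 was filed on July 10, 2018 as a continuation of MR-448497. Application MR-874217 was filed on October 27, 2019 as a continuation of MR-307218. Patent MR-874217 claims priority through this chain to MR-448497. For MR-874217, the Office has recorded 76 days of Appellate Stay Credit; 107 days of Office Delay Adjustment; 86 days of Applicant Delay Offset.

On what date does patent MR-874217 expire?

December 29, 2039

Earliest priority filing: 23 September 2016.
Base term: 23 September 2016 + 23 years → 23 September 2039.
Appellate Stay Credit: +76 days → 8 December 2039.
Office Delay Adjustment: +107 days → 24 March 2040.
Applicant Delay Offset: −86 days → 29 December 2039.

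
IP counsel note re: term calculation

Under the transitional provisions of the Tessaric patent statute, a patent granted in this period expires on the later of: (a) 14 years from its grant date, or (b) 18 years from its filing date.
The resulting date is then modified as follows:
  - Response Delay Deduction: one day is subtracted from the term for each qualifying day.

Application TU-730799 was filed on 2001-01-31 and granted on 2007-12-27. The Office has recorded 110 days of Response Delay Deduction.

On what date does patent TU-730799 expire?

(a) grant + 14 years → 27 December 2021.
(b) filing + 18 years → 31 January 2019.
Later of the two: 27 December 2021.
Response Delay Deduction: −110 days → 8 September 2021.

2021-09-08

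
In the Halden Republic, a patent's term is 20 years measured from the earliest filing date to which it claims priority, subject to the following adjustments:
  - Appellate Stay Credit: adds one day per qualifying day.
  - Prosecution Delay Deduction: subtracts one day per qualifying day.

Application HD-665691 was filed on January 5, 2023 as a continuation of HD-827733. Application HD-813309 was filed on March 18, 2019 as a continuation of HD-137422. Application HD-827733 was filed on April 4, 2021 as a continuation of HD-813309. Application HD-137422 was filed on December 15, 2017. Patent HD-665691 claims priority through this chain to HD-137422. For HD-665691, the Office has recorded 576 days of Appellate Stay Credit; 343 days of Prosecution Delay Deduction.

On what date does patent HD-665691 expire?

August 5, 2038

Earliest priority filing: 15 December 2017.
Base term: 15 December 2017 + 20 years → 15 December 2037.
Appellate Stay Credit: +576 days → 14 July 2039.
Prosecution Delay Deduction: −343 days → 5 August 2038.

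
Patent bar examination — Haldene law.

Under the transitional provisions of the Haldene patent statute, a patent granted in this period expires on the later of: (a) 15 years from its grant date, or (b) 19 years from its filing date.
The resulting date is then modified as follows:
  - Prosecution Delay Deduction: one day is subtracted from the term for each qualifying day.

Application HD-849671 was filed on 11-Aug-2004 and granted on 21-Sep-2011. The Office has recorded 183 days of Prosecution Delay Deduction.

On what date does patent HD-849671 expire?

March 22, 2026

(a) grant + 15 years → 21 September 2026.
(b) filing + 19 years → 11 August 2023.
Later of the two: 21 September 2026.
Prosecution Delay Deduction: −183 days → 22 March 2026.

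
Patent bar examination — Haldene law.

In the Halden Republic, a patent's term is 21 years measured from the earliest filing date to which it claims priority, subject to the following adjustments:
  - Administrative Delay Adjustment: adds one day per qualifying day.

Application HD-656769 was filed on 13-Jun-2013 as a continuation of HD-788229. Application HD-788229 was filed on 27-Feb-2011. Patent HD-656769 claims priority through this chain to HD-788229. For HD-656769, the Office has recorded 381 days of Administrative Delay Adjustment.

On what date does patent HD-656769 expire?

March 14, 2033

Earliest priority filing: 27 February 2011.
Base term: 27 February 2011 + 21 years → 27 February 2032.
Administrative Delay Adjustment: +381 days → 14 March 2033.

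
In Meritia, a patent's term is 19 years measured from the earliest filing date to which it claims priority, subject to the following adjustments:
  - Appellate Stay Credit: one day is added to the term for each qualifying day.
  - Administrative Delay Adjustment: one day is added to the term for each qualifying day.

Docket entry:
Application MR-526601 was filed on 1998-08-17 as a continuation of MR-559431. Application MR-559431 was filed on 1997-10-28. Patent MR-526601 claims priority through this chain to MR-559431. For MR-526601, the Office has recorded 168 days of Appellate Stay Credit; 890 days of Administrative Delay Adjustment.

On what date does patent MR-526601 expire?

2019-09-21

Earliest priority filing: 28 October 1997.
Base term: 28 October 1997 + 19 years → 28 October 2016.
Appellate Stay Credit: +168 days → 14 April 2017.
Administrative Delay Adjustment: +890 days → 21 September 2019.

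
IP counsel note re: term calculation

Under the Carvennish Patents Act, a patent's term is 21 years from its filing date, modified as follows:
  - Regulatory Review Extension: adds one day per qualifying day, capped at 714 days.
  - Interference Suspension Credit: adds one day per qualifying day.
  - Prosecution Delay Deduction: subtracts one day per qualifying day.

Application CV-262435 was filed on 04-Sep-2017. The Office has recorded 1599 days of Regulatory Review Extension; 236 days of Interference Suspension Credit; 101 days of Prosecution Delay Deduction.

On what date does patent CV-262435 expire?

December 31, 2040

Base term: filing date + 21 years → 4 September 2038.
Regulatory Review Extension: 1599 days claimed exceeds the 714-day cap, so +714 days → 18 August 2040.
Interference Suspension Credit: +236 days → 11 April 2041.
Prosecution Delay Deduction: −101 days → 31 December 2040.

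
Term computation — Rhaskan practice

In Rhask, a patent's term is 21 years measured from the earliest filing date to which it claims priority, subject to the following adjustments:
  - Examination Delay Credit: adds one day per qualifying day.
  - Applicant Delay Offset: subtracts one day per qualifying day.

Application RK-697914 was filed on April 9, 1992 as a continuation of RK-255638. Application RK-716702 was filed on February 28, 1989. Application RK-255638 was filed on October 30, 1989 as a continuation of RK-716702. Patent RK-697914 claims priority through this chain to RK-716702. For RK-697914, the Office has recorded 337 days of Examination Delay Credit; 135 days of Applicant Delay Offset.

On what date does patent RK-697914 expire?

Earliest priority filing: 28 February 1989.
Base term: 28 February 1989 + 21 years → 28 February 2010.
Examination Delay Credit: +337 days → 31 January 2011.
Applicant Delay Offset: −135 days → 18 September 2010.

September 18, 2010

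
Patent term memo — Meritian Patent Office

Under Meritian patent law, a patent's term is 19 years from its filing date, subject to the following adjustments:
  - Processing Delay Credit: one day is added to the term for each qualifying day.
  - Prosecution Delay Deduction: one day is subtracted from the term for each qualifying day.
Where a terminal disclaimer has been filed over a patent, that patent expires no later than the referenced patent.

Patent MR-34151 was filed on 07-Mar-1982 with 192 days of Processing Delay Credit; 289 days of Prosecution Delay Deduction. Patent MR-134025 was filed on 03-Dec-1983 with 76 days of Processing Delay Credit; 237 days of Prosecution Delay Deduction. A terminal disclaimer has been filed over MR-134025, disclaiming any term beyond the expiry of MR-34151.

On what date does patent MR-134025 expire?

November 30, 2000

Natural term of MR-134025:
  Base: filing + 19 years → 3 December 2002.
  Processing Delay Credit: +76 days → 17 February 2003.
  Prosecution Delay Deduction: −237 days → 25 June 2002.
Expiry of referenced patent MR-34151:
  Base: filing + 19 years → 7 March 2001.
  Processing Delay Credit: +192 days → 15 September 2001.
  Prosecution Delay Deduction: −289 days → 30 November 2000.
Terminal disclaimer: MR-134025 expires on the earlier of 25 June 2002 and 30 November 2000.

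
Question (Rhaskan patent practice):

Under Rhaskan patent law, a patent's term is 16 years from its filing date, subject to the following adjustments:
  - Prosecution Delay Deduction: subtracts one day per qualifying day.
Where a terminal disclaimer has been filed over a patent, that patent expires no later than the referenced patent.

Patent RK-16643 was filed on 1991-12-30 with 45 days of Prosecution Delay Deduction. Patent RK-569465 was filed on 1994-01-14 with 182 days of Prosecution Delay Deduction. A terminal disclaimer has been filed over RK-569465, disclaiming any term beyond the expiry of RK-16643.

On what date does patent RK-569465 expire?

Natural term of RK-569465:
  Base: filing + 16 years → 14 January 2010.
  Prosecution Delay Deduction: −182 days → 16 July 2009.
Expiry of referenced patent RK-16643:
  Base: filing + 16 years → 30 December 2007.
  Prosecution Delay Deduction: −45 days → 15 November 2007.
Terminal disclaimer: RK-569465 expires on the earlier of 16 July 2009 and 15 November 2007.

2007-11-15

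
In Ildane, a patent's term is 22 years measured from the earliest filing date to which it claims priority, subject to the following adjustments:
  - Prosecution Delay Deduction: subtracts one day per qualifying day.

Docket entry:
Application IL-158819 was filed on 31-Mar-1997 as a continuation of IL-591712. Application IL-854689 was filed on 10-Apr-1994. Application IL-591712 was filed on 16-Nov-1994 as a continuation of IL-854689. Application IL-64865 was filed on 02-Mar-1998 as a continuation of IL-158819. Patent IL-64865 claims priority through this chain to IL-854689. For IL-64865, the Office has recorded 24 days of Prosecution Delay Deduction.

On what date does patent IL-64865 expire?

March 17, 2016

Earliest priority filing: 10 April 1994.
Base term: 10 April 1994 + 22 years → 10 April 2016.
Prosecution Delay Deduction: −24 days → 17 March 2016.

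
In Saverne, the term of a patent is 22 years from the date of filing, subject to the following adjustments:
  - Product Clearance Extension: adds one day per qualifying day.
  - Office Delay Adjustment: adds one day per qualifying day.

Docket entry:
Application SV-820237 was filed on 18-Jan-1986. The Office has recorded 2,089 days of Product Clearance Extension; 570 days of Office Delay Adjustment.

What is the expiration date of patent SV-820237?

2015-04-30

Base term: filing date + 22 years → 18 January 2008.
Product Clearance Extension: +2089 days → 7 October 2013.
Office Delay Adjustment: +570 days → 30 April 2015.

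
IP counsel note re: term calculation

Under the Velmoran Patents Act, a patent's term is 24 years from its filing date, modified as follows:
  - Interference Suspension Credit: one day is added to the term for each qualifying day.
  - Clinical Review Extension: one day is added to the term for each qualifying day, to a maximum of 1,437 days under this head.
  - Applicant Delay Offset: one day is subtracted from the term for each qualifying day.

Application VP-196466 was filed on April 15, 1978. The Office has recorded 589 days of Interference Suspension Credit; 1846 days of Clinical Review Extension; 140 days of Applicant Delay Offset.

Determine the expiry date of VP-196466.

Base term: filing date + 24 years → 15 April 2002.
Interference Suspension Credit: +589 days → 25 November 2003.
Clinical Review Extension: 1846 days claimed exceeds the 1437-day cap, so +1437 days → 1 November 2007.
Applicant Delay Offset: −140 days → 14 June 2007.

2007-06-14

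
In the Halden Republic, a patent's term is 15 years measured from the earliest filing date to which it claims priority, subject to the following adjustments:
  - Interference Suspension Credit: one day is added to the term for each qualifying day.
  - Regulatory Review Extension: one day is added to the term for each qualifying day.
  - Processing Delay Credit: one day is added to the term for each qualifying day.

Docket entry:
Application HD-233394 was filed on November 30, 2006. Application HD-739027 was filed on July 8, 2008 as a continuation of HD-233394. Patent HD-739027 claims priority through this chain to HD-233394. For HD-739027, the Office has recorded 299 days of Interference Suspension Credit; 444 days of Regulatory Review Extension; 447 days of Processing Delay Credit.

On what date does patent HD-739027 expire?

2025-03-04

Earliest priority filing: 30 November 2006.
Base term: 30 November 2006 + 15 years → 30 November 2021.
Interference Suspension Credit: +299 days → 25 September 2022.
Regulatory Review Extension: +444 days → 13 December 2023.
Processing Delay Credit: +447 days → 4 March 2025.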